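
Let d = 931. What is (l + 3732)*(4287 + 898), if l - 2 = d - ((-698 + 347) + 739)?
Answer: 22176245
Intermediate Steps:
l = 545 (l = 2 + (931 - ((-698 + 347) + 739)) = 2 + (931 - (-351 + 739)) = 2 + (931 - 1*388) = 2 + (931 - 388) = 2 + 543 = 545)
(l + 3732)*(4287 + 898) = (545 + 3732)*(4287 + 898) = 4277*5185 = 22176245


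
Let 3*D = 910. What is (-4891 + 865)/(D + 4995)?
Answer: -1098/1445 ≈ -0.75986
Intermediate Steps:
D = 910/3 (D = (⅓)*910 = 910/3 ≈ 303.33)
(-4891 + 865)/(D + 4995) = (-4891 + 865)/(910/3 + 4995) = -4026/15895/3 = -4026*3/15895 = -1098/1445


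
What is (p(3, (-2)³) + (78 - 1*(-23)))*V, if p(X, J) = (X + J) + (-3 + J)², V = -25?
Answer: -5425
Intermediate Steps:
p(X, J) = J + X + (-3 + J)² (p(X, J) = (J + X) + (-3 + J)² = J + X + (-3 + J)²)
(p(3, (-2)³) + (78 - 1*(-23)))*V = (((-2)³ + 3 + (-3 + (-2)³)²) + (78 - 1*(-23)))*(-25) = ((-8 + 3 + (-3 - 8)²) + (78 + 23))*(-25) = ((-8 + 3 + (-11)²) + 101)*(-25) = ((-8 + 3 + 121) + 101)*(-25) = (116 + 101)*(-25) = 217*(-25) = -5425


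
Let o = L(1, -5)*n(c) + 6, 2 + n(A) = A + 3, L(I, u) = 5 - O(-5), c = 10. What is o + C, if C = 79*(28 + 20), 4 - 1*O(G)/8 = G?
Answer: 3061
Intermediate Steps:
O(G) = 32 - 8*G
C = 3792 (C = 79*48 = 3792)
L(I, u) = -67 (L(I, u) = 5 - (32 - 8*(-5)) = 5 - (32 + 40) = 5 - 1*72 = 5 - 72 = -67)
n(A) = 1 + A (n(A) = -2 + (A + 3) = -2 + (3 + A) = 1 + A)
o = -731 (o = -67*(1 + 10) + 6 = -67*11 + 6 = -737 + 6 = -731)
o + C = -731 + 3792 = 3061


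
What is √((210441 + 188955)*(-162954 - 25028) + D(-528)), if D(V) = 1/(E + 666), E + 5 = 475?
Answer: I*√6055592703579961/284 ≈ 2.7401e+5*I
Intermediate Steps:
E = 470 (E = -5 + 475 = 470)
D(V) = 1/1136 (D(V) = 1/(470 + 666) = 1/1136)
√((210441 + 188955)*(-162954 - 25028) + D(-528)) = √((210441 + 188955)*(-162954 - 25028) + 1/1136) = √(399396*(-187982) + 1/1136) = √(-75079258872 + 1/1136) = √(-85290038078591/1136) = I*√6055592703579961/284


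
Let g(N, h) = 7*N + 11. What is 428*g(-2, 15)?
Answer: -1284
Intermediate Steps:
g(N, h) = 11 + 7*N
428*g(-2, 15) = 428*(11 + 7*(-2)) = 428*(11 - 14) = 428*(-3) = -1284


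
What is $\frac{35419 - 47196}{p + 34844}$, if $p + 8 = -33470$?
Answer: $- \frac{11777}{1366} \approx -8.6215$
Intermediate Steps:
$p = -33478$ ($p = -8 - 33470 = -33478$)
$\frac{35419 - 47196}{p + 34844} = \frac{35419 - 47196}{-33478 + 34844} = - \frac{11777}{1366}$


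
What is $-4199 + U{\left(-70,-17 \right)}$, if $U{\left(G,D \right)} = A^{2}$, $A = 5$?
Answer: $-4174$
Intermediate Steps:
$U{\left(G,D \right)} = 25$ ($U{\left(G,D \right)} = 5^{2} = 25$)
$-4199 + U{\left(-70,-17 \right)} = -4199 + 25 = -4174$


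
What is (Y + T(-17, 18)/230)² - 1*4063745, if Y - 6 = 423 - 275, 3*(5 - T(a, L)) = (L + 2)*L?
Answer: -16160731/4 ≈ -4.0402e+6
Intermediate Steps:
T(a, L) = 5 - L*(2 + L)/3 (T(a, L) = 5 - (L + 2)*L/3 = 5 - (2 + L)*L/3 = 5 - L*(2 + L)/3)
Y = 154 (Y = 6 + (423 - 275) = 6 + 148 = 154)
(Y + T(-17, 18)/230)² - 1*4063745 = (154 + (5 - ⅔*18 - ⅓*18²)/230)² - 1*4063745 = (154 + (5 - 12 - ⅓*324)*(1/230))² - 4063745 = (154 + (5 - 12 - 108)*(1/230))² - 4063745 = (154 - 115*1/230)² - 4063745 = (154 - ½)² - 4063745 = (307/2)² - 4063745 = 94249/4 - 4063745 = -16160731/4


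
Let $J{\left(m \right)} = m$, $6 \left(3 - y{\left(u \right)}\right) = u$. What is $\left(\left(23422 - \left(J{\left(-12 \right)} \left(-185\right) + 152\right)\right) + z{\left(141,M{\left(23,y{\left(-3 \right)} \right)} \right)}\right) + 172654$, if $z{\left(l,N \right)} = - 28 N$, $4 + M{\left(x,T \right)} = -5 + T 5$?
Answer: $193466$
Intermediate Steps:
$y{\left(u \right)} = 3 - \frac{u}{6}$
$M{\left(x,T \right)} = -9 + 5 T$ ($M{\left(x,T \right)} = -4 + \left(-5 + T 5\right) = -4 + \left(-5 + 5 T\right) = -9 + 5 T$)
$\left(\left(23422 - \left(J{\left(-12 \right)} \left(-185\right) + 152\right)\right) + z{\left(141,M{\left(23,y{\left(-3 \right)} \right)} \right)}\right) + 172654 = \left(\left(23422 - \left(\left(-12\right) \left(-185\right) + 152\right)\right) - 28 \left(-9 + 5 \left(3 - - \frac{1}{2}\right)\right)\right) + 172654 = \left(\left(23422 - \left(2220 + 152\right)\right) - 28 \left(-9 + 5 \left(3 + \frac{1}{2}\right)\right)\right) + 172654 = \left(\left(23422 - 2372\right) - 28 \left(-9 + 5 \cdot \frac{7}{2}\right)\right) + 172654 = \left(\left(23422 - 2372\right) - 28 \left(-9 + \frac{35}{2}\right)\right) + 172654 = \left(21050 - 238\right) + 172654 = 20812 + 172654 = 193466$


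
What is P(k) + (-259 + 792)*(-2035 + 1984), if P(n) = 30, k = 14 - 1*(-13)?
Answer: -27153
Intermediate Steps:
k = 27 (k = 14 + 13 = 27)
P(k) + (-259 + 792)*(-2035 + 1984) = 30 + (-259 + 792)*(-2035 + 1984) = 30 + 533*(-51) = 30 - 27183 = -27153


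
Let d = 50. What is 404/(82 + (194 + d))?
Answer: 202/163 ≈ 1.2393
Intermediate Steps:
404/(82 + (194 + d)) = 404/(82 + (194 + 50)) = 404/(82 + 244) = 404/326 = 404*(1/326) = 202/163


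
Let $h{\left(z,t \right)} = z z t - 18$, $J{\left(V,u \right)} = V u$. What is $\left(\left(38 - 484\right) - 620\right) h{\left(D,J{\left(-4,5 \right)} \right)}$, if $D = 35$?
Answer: $26136188$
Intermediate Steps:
$h{\left(z,t \right)} = -18 + t z^{2}$ ($h{\left(z,t \right)} = z^{2} t - 18 = t z^{2} - 18 = -18 + t z^{2}$)
$\left(\left(38 - 484\right) - 620\right) h{\left(D,J{\left(-4,5 \right)} \right)} = \left(\left(38 - 484\right) - 620\right) \left(-18 + \left(-4\right) 5 \cdot 35^{2}\right) = \left(\left(38 - 484\right) - 620\right) \left(-18 - 24500\right) = \left(-446 - 620\right) \left(-18 - 24500\right) = \left(-1066\right) \left(-24518\right) = 26136188$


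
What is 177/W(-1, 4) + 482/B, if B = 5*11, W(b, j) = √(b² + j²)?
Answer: 482/55 + 177*√17/17 ≈ 51.692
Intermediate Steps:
B = 55
177/W(-1, 4) + 482/B = 177/(√((-1)² + 4²)) + 482/55 = 177/(√(1 + 16)) + 482*(1/55) = 177/(√17) + 482/55 = 177*(√17/17) + 482/55 = 177*√17/17 + 482/55 = 482/55 + 177*√17/17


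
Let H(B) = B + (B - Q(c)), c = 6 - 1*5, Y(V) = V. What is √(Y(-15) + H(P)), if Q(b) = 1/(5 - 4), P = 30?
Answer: 2*√11 ≈ 6.6332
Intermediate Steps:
c = 1 (c = 6 - 5 = 1)
Q(b) = 1 (Q(b) = 1/1 = 1)
H(B) = -1 + 2*B (H(B) = B + (B - 1*1) = B + (B - 1) = B + (-1 + B) = -1 + 2*B)
√(Y(-15) + H(P)) = √(-15 + (-1 + 2*30)) = √(-15 + (-1 + 60)) = √(-15 + 59) = √44 = 2*√11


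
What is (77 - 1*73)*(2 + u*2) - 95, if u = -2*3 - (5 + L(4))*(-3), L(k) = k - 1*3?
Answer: 9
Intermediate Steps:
L(k) = -3 + k (L(k) = k - 3 = -3 + k)
u = 12 (u = -2*3 - (5 + (-3 + 4))*(-3) = -6 - (5 + 1)*(-3) = -6 - 6*(-3) = -6 - 1*(-18) = -6 + 18 = 12)
(77 - 1*73)*(2 + u*2) - 95 = (77 - 1*73)*(2 + 12*2) - 95 = (77 - 73)*(2 + 24) - 95 = 4*26 - 95 = 104 - 95 = 9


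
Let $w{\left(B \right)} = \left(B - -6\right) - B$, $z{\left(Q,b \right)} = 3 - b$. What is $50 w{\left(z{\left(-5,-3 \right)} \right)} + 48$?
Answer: $348$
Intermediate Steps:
$w{\left(B \right)} = 6$ ($w{\left(B \right)} = \left(B + 6\right) - B = \left(6 + B\right) - B = 6$)
$50 w{\left(z{\left(-5,-3 \right)} \right)} + 48 = 50 \cdot 6 + 48 = 300 + 48 = 348$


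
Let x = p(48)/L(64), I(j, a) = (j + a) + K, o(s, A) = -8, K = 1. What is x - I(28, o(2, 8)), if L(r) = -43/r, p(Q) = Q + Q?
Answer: -7047/43 ≈ -163.88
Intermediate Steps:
p(Q) = 2*Q
I(j, a) = 1 + a + j (I(j, a) = (j + a) + 1 = (a + j) + 1 = 1 + a + j)
x = -6144/43 (x = (2*48)/((-43/64)) = 96/((-43*1/64)) = 96/(-43/64) = 96*(-64/43) = -6144/43 ≈ -142.88)
x - I(28, o(2, 8)) = -6144/43 - (1 - 8 + 28) = -6144/43 - 1*21 = -6144/43 - 21 = -7047/43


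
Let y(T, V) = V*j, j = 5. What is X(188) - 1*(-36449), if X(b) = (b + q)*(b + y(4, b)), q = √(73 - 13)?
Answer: 248513 + 2256*√15 ≈ 2.5725e+5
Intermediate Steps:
y(T, V) = 5*V (y(T, V) = V*5 = 5*V)
q = 2*√15 (q = √60 = 2*√15 ≈ 7.7460)
X(b) = 6*b*(b + 2*√15) (X(b) = (b + 2*√15)*(b + 5*b) = (b + 2*√15)*(6*b) = 6*b*(b + 2*√15))
X(188) - 1*(-36449) = 6*188*(188 + 2*√15) - 1*(-36449) = (212064 + 2256*√15) + 36449 = 248513 + 2256*√15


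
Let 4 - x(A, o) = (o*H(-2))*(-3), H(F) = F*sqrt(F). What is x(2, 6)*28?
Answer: 112 - 1008*I*sqrt(2) ≈ 112.0 - 1425.5*I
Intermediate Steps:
H(F) = F**(3/2)
x(A, o) = 4 - 6*I*o*sqrt(2) (x(A, o) = 4 - o*(-2)**(3/2)*(-3) = 4 - o*(-2*I*sqrt(2))*(-3) = 4 - (-2*I*o*sqrt(2))*(-3) = 4 - 6*I*o*sqrt(2))
x(2, 6)*28 = (4 - 6*I*6*sqrt(2))*28 = (4 - 36*I*sqrt(2))*28 = 112 - 1008*I*sqrt(2)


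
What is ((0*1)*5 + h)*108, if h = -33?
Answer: -3564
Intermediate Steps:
((0*1)*5 + h)*108 = ((0*1)*5 - 33)*108 = (0*5 - 33)*108 = (0 - 33)*108 = -33*108 = -3564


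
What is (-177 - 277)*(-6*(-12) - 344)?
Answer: 123488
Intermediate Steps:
(-177 - 277)*(-6*(-12) - 344) = -454*(72 - 344) = -454*(-272) = 123488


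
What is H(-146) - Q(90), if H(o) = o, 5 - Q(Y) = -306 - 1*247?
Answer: -704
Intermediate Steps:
Q(Y) = 558 (Q(Y) = 5 - (-306 - 1*247) = 5 - (-306 - 247) = 5 - 1*(-553) = 5 + 553 = 558)
H(-146) - Q(90) = -146 - 1*558 = -146 - 558 = -704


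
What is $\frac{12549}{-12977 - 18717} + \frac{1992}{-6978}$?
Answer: $- \frac{25116895}{36860122} \approx -0.68141$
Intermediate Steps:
$\frac{12549}{-12977 - 18717} + \frac{1992}{-6978} = \frac{12549}{-12977 - 18717} + 1992 \left(- \frac{1}{6978}\right) = \frac{12549}{-31694} - \frac{332}{1163} = 12549 \left(- \frac{1}{31694}\right) - \frac{332}{1163} = - \frac{12549}{31694} - \frac{332}{1163} = - \frac{25116895}{36860122}$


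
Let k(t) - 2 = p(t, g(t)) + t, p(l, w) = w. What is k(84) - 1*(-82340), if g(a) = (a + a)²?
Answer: 110650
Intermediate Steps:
g(a) = 4*a² (g(a) = (2*a)² = 4*a²)
k(t) = 2 + t + 4*t² (k(t) = 2 + (4*t² + t) = 2 + (t + 4*t²) = 2 + t + 4*t²)
k(84) - 1*(-82340) = (2 + 84 + 4*84²) - 1*(-82340) = (2 + 84 + 4*7056) + 82340 = (2 + 84 + 28224) + 82340 = 28310 + 82340 = 110650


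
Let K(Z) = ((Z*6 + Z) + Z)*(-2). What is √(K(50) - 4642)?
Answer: I*√5442 ≈ 73.77*I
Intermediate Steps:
K(Z) = -16*Z (K(Z) = ((6*Z + Z) + Z)*(-2) = (7*Z + Z)*(-2) = (8*Z)*(-2) = -16*Z)
√(K(50) - 4642) = √(-16*50 - 4642) = √(-800 - 4642) = √(-5442) = I*√5442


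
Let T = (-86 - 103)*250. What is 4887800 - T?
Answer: 4935050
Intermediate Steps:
T = -47250 (T = -189*250 = -47250)
4887800 - T = 4887800 - 1*(-47250) = 4887800 + 47250 = 4935050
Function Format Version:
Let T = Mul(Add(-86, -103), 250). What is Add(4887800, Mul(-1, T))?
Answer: 4935050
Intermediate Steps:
T = -47250 (T = Mul(-189, 250) = -47250)
Add(4887800, Mul(-1, T)) = Add(4887800, Mul(-1, -47250)) = Add(4887800, 47250) = 4935050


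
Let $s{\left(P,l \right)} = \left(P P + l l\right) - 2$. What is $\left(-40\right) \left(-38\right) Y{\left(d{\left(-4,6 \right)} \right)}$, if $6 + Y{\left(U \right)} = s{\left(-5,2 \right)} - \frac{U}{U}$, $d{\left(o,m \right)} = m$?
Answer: $30400$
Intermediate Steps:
$s{\left(P,l \right)} = -2 + P^{2} + l^{2}$ ($s{\left(P,l \right)} = \left(P^{2} + l^{2}\right) - 2 = -2 + P^{2} + l^{2}$)
$Y{\left(U \right)} = 20$ ($Y{\left(U \right)} = -6 + \left(\left(-2 + \left(-5\right)^{2} + 2^{2}\right) - \frac{U}{U}\right) = -6 + \left(\left(-2 + 25 + 4\right) - 1\right) = -6 + \left(27 - 1\right) = -6 + 26 = 20$)
$\left(-40\right) \left(-38\right) Y{\left(d{\left(-4,6 \right)} \right)} = \left(-40\right) \left(-38\right) 20 = 1520 \cdot 20 = 30400$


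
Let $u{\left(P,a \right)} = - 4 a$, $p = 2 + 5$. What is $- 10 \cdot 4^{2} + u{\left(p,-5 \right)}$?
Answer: $-140$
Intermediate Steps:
$p = 7$
$- 10 \cdot 4^{2} + u{\left(p,-5 \right)} = - 10 \cdot 4^{2} - -20 = \left(-10\right) 16 + 20 = -160 + 20 = -140$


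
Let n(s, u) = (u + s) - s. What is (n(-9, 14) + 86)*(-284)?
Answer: -28400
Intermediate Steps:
n(s, u) = u (n(s, u) = (s + u) - s = u)
(n(-9, 14) + 86)*(-284) = (14 + 86)*(-284) = 100*(-284) = -28400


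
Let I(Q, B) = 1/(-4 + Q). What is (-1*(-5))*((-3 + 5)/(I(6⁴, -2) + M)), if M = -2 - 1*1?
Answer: -2584/775 ≈ -3.3342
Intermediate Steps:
M = -3 (M = -2 - 1 = -3)
(-1*(-5))*((-3 + 5)/(I(6⁴, -2) + M)) = (-1*(-5))*((-3 + 5)/(1/(-4 + 6⁴) - 3)) = 5*(2/(1/(-4 + 1296) - 3)) = 5*(2/(1/1292 - 3)) = 5*(2/(-3875/1292)) = 5*(2*(-1292/3875)) = 5*(-2584/3875) = -2584/775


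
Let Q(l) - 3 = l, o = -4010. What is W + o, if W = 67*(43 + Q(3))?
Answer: -727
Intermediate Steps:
Q(l) = 3 + l
W = 3283 (W = 67*(43 + (3 + 3)) = 67*(43 + 6) = 67*49 = 3283)
W + o = 3283 - 4010 = -727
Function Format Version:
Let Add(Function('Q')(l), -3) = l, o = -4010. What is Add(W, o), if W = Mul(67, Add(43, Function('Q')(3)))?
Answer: -727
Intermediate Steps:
Function('Q')(l) = Add(3, l)
W = 3283 (W = Mul(67, Add(43, Add(3, 3))) = Mul(67, Add(43, 6)) = Mul(67, 49) = 3283)
Add(W, o) = Add(3283, -4010) = -727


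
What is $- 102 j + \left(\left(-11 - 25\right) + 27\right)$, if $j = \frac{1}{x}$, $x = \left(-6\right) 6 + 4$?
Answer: $- \frac{93}{16} \approx -5.8125$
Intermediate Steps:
$x = -32$ ($x = -36 + 4 = -32$)
$j = - \frac{1}{32}$ ($j = \frac{1}{-32} = - \frac{1}{32} \approx -0.03125$)
$- 102 j + \left(\left(-11 - 25\right) + 27\right) = \left(-102\right) \left(- \frac{1}{32}\right) + \left(\left(-11 - 25\right) + 27\right) = \frac{51}{16} + \left(-36 + 27\right) = \frac{51}{16} - 9 = - \frac{93}{16}$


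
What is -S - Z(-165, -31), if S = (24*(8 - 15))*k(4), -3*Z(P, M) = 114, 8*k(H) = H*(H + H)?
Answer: 710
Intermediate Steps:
k(H) = H²/4 (k(H) = (H*(H + H))/8 = (H*(2*H))/8 = (2*H²)/8 = H²/4)
Z(P, M) = -38 (Z(P, M) = -⅓*114 = -38)
S = -672 (S = (24*(8 - 15))*((¼)*4²) = (24*(-7))*((¼)*16) = -168*4 = -672)
-S - Z(-165, -31) = -1*(-672) - 1*(-38) = 672 + 38 = 710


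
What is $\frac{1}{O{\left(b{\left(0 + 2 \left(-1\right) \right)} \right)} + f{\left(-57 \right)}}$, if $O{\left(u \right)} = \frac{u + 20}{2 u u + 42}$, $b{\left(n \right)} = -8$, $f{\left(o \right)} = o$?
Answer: $- \frac{85}{4839} \approx -0.017566$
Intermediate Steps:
$O{\left(u \right)} = \frac{20 + u}{42 + 2 u^{2}}$ ($O{\left(u \right)} = \frac{20 + u}{2 u^{2} + 42} = \frac{20 + u}{42 + 2 u^{2}}$)
$\frac{1}{O{\left(b{\left(0 + 2 \left(-1\right) \right)} \right)} + f{\left(-57 \right)}} = \frac{1}{\frac{20 - 8}{2 \left(21 + \left(-8\right)^{2}\right)} - 57} = \frac{1}{\frac{1}{2} \frac{1}{21 + 64} \cdot 12 - 57} = \frac{1}{\frac{1}{2} \cdot \frac{1}{85} \cdot 12 - 57} = \frac{1}{\frac{6}{85} - 57} = \frac{1}{- \frac{4839}{85}} = - \frac{85}{4839}$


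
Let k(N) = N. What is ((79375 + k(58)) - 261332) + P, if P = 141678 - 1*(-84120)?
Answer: 43899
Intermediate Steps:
P = 225798 (P = 141678 + 84120 = 225798)
((79375 + k(58)) - 261332) + P = ((79375 + 58) - 261332) + 225798 = (79433 - 261332) + 225798 = -181899 + 225798 = 43899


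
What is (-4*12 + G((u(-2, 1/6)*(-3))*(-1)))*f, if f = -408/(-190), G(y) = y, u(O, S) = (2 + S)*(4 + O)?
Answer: -1428/19 ≈ -75.158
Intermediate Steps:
f = 204/95 (f = -408*(-1/190) = 204/95 ≈ 2.1474)
(-4*12 + G((u(-2, 1/6)*(-3))*(-1)))*f = (-4*12 + ((8 + 2*(-2) + 4*(1/6) - 2/6)*(-3))*(-1))*(204/95) = (-48 + ((8 - 4 + 4*(1*(⅙)) - 2/6)*(-3))*(-1))*(204/95) = (-48 + ((8 - 4 + 4*(⅙) - 2*⅙)*(-3))*(-1))*(204/95) = (-48 + ((8 - 4 + ⅔ - ⅓)*(-3))*(-1))*(204/95) = (-48 + ((13/3)*(-3))*(-1))*(204/95) = (-48 - 13*(-1))*(204/95) = (-48 + 13)*(204/95) = -35*204/95 = -1428/19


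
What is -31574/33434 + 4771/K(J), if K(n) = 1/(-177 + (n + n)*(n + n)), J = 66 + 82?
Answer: 6973855431486/16717 ≈ 4.1717e+8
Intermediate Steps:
J = 148
K(n) = 1/(-177 + 4*n**2) (K(n) = 1/(-177 + (2*n)*(2*n)) = 1/(-177 + 4*n**2))
-31574/33434 + 4771/K(J) = -31574/33434 + 4771/(1/(-177 + 4*148**2)) = -31574*1/33434 + 4771/(1/(-177 + 4*21904)) = -15787/16717 + 4771/(1/(-177 + 87616)) = -15787/16717 + 4771/(1/87439) = -15787/16717 + 4771*87439 = -15787/16717 + 417171469 = 6973855431486/16717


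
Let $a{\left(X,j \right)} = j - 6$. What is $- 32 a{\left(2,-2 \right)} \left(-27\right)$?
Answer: $-6912$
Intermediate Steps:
$a{\left(X,j \right)} = -6 + j$
$- 32 a{\left(2,-2 \right)} \left(-27\right) = - 32 \left(-6 - 2\right) \left(-27\right) = \left(-32\right) \left(-8\right) \left(-27\right) = 256 \left(-27\right) = -6912$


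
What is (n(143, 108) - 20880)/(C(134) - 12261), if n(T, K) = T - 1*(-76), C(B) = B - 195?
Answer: 20661/12322 ≈ 1.6768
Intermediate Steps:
C(B) = -195 + B
n(T, K) = 76 + T (n(T, K) = T + 76 = 76 + T)
(n(143, 108) - 20880)/(C(134) - 12261) = ((76 + 143) - 20880)/((-195 + 134) - 12261) = (219 - 20880)/(-61 - 12261) = -20661/(-12322) = -20661*(-1/12322) = 20661/12322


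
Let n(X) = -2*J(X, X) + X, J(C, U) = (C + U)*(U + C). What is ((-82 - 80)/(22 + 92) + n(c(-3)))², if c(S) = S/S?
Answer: 25600/361 ≈ 70.914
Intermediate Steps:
c(S) = 1
J(C, U) = (C + U)² (J(C, U) = (C + U)*(C + U) = (C + U)²)
n(X) = X - 8*X² (n(X) = -2*(X + X)² + X = -2*4*X² + X = -8*X² + X = X - 8*X²)
((-82 - 80)/(22 + 92) + n(c(-3)))² = ((-82 - 80)/(22 + 92) + 1*(1 - 8*1))² = (-162/114 + 1*(1 - 8))² = (-162*1/114 + 1*(-7))² = (-27/19 - 7)² = (-160/19)² = 25600/361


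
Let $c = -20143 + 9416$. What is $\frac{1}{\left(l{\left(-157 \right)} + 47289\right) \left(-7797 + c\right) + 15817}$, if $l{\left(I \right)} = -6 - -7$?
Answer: $- \frac{1}{875984143} \approx -1.1416 \cdot 10^{-9}$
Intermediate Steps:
$l{\left(I \right)} = 1$ ($l{\left(I \right)} = -6 + 7 = 1$)
$c = -10727$
$\frac{1}{\left(l{\left(-157 \right)} + 47289\right) \left(-7797 + c\right) + 15817} = \frac{1}{\left(1 + 47289\right) \left(-7797 - 10727\right) + 15817} = \frac{1}{47290 \left(-18524\right) + 15817} = \frac{1}{-875999960 + 15817} = \frac{1}{-875984143} = - \frac{1}{875984143}$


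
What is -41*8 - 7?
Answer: -335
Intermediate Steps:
-41*8 - 7 = -328 - 7 = -335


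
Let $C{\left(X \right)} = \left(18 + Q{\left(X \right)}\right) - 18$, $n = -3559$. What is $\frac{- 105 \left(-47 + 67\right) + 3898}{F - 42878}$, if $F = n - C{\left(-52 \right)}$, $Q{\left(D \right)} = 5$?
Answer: $- \frac{899}{23221} \approx -0.038715$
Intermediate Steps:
$C{\left(X \right)} = 5$ ($C{\left(X \right)} = \left(18 + 5\right) - 18 = 23 - 18 = 5$)
$F = -3564$ ($F = -3559 - 5 = -3564$)
$\frac{- 105 \left(-47 + 67\right) + 3898}{F - 42878} = \frac{- 105 \left(-47 + 67\right) + 3898}{-3564 - 42878} = \frac{\left(-105\right) 20 + 3898}{-46442} = \left(-2100 + 3898\right) \left(- \frac{1}{46442}\right) = 1798 \left(- \frac{1}{46442}\right) = - \frac{899}{23221}$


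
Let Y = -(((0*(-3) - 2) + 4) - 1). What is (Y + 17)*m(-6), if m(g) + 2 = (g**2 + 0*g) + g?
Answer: 448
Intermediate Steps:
m(g) = -2 + g + g**2 (m(g) = -2 + ((g**2 + 0*g) + g) = -2 + ((g**2 + 0) + g) = -2 + (g**2 + g) = -2 + (g + g**2) = -2 + g + g**2)
Y = -1 (Y = -(((0 - 2) + 4) - 1) = -((-2 + 4) - 1) = -(2 - 1) = -1*1 = -1)
(Y + 17)*m(-6) = (-1 + 17)*(-2 - 6 + (-6)**2) = 16*(-2 - 6 + 36) = 16*28 = 448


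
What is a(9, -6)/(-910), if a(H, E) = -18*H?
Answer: 81/455 ≈ 0.17802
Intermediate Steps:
a(9, -6)/(-910) = -18*9/(-910) = -162*(-1/910) = 81/455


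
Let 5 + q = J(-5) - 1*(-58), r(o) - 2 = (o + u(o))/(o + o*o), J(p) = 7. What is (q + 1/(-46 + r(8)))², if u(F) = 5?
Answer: 35807235984/9954025 ≈ 3597.3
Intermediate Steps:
r(o) = 2 + (5 + o)/(o + o²) (r(o) = 2 + (o + 5)/(o + o*o) = 2 + (5 + o)/(o + o²))
q = 60 (q = -5 + (7 - 1*(-58)) = -5 + (7 + 58) = -5 + 65 = 60)
(q + 1/(-46 + r(8)))² = (60 + 1/(-46 + (5 + 2*8² + 3*8)/(8*(1 + 8))))² = (60 + 1/(-46 + (⅛)*(5 + 2*64 + 24)/9))² = (60 + 1/(-46 + (⅛)*(⅑)*(5 + 128 + 24)))² = (60 + 1/(-46 + (⅛)*(⅑)*157))² = (60 + 1/(-46 + 157/72))² = (60 + 1/(-3155/72))² = (60 - 72/3155)² = (189228/3155)² = 35807235984/9954025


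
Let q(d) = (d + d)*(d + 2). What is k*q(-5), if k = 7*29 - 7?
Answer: 5880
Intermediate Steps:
k = 196 (k = 203 - 7 = 196)
q(d) = 2*d*(2 + d) (q(d) = (2*d)*(2 + d) = 2*d*(2 + d))
k*q(-5) = 196*(2*(-5)*(2 - 5)) = 196*(2*(-5)*(-3)) = 196*30 = 5880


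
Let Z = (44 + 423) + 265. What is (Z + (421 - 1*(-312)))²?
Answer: 2146225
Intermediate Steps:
Z = 732 (Z = 467 + 265 = 732)
(Z + (421 - 1*(-312)))² = (732 + (421 - 1*(-312)))² = (732 + (421 + 312))² = (732 + 733)² = 1465² = 2146225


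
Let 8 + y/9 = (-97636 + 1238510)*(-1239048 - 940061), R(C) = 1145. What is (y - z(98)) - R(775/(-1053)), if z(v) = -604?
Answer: -22374799212007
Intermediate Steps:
y = -22374799211466 (y = -72 + 9*((-97636 + 1238510)*(-1239048 - 940061)) = -72 + 9*(1140874*(-2179109)) = -72 + 9*(-2486088801266) = -72 - 22374799211394 = -22374799211466)
(y - z(98)) - R(775/(-1053)) = (-22374799211466 - 1*(-604)) - 1*1145 = (-22374799211466 + 604) - 1145 = -22374799210862 - 1145 = -22374799212007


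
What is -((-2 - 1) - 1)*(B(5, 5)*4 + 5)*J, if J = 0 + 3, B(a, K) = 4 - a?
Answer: 12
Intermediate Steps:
J = 3
-((-2 - 1) - 1)*(B(5, 5)*4 + 5)*J = -((-2 - 1) - 1)*((4 - 1*5)*4 + 5)*3 = -(-3 - 1)*((4 - 5)*4 + 5)*3 = -(-4*(-1*4 + 5))*3 = -(-4*(-4 + 5))*3 = -(-4*1)*3 = -(-4)*3 = -1*(-12) = 12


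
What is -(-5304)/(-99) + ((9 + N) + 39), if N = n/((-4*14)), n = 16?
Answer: -1354/231 ≈ -5.8615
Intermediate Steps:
N = -2/7 (N = 16/((-4*14)) = 16/(-56) = 16*(-1/56) = -2/7 ≈ -0.28571)
-(-5304)/(-99) + ((9 + N) + 39) = -(-5304)/(-99) + ((9 - 2/7) + 39) = -(-5304)*(-1)/99 + (61/7 + 39) = -34*52/33 + 334/7 = -1768/33 + 334/7 = -1354/231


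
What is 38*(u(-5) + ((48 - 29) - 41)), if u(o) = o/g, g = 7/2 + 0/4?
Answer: -6232/7 ≈ -890.29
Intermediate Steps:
g = 7/2 (g = 7*(½) + 0*(¼) = 7/2 + 0 = 7/2 ≈ 3.5000)
u(o) = 2*o/7 (u(o) = o/(7/2) = o*(2/7) = 2*o/7)
38*(u(-5) + ((48 - 29) - 41)) = 38*((2/7)*(-5) + ((48 - 29) - 41)) = 38*(-10/7 + (19 - 41)) = 38*(-10/7 - 22) = 38*(-164/7) = -6232/7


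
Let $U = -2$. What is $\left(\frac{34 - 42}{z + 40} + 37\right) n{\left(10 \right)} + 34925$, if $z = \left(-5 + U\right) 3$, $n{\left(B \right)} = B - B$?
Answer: $34925$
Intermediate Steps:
$n{\left(B \right)} = 0$
$z = -21$ ($z = \left(-5 - 2\right) 3 = \left(-7\right) 3 = -21$)
$\left(\frac{34 - 42}{z + 40} + 37\right) n{\left(10 \right)} + 34925 = \left(\frac{34 - 42}{-21 + 40} + 37\right) 0 + 34925 = \left(- \frac{8}{19} + 37\right) 0 + 34925 = \frac{695}{19} \cdot 0 + 34925 = 0 + 34925 = 34925$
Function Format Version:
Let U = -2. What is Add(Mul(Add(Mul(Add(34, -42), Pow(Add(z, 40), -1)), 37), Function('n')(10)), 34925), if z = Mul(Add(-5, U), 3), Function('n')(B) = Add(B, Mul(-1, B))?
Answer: 34925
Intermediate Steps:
Function('n')(B) = 0
z = -21 (z = Mul(Add(-5, -2), 3) = Mul(-7, 3) = -21)
Add(Mul(Add(Mul(Add(34, -42), Pow(Add(z, 40), -1)), 37), Function('n')(10)), 34925) = Add(Mul(Add(Mul(Add(34, -42), Pow(Add(-21, 40), -1)), 37), 0), 34925) = Add(Mul(Add(Mul(-8, Pow(19, -1)), 37), 0), 34925) = Add(Mul(Add(Mul(-8, Rational(1, 19)), 37), 0), 34925) = Add(Mul(Add(Rational(-8, 19), 37), 0), 34925) = Add(Mul(Rational(695, 19), 0), 34925) = Add(0, 34925) = 34925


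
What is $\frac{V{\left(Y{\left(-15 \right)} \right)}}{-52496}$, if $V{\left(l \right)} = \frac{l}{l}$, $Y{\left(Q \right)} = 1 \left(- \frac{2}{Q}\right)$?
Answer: $- \frac{1}{52496} \approx -1.9049 \cdot 10^{-5}$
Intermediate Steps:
$Y{\left(Q \right)} = - \frac{2}{Q}$
$V{\left(l \right)} = 1$
$\frac{V{\left(Y{\left(-15 \right)} \right)}}{-52496} = 1 \frac{1}{-52496} = 1 \left(- \frac{1}{52496}\right) = - \frac{1}{52496}$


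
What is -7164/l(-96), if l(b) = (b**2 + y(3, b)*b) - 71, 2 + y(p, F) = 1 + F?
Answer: -7164/18457 ≈ -0.38815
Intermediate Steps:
y(p, F) = -1 + F (y(p, F) = -2 + (1 + F) = -1 + F)
l(b) = -71 + b**2 + b*(-1 + b) (l(b) = (b**2 + (-1 + b)*b) - 71 = (b**2 + b*(-1 + b)) - 71 = -71 + b**2 + b*(-1 + b))
-7164/l(-96) = -7164/(-71 - 1*(-96) + 2*(-96)**2) = -7164/(-71 + 96 + 2*9216) = -7164/(-71 + 96 + 18432) = -7164/18457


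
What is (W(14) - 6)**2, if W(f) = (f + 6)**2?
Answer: 155236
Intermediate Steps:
W(f) = (6 + f)**2
(W(14) - 6)**2 = ((6 + 14)**2 - 6)**2 = (20**2 - 6)**2 = (400 - 6)**2 = 394**2 = 155236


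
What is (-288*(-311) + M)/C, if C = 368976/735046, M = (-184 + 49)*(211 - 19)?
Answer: 974670996/7687 ≈ 1.2679e+5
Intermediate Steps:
M = -25920 (M = -135*192 = -25920)
C = 184488/367523 (C = 368976*(1/735046) = 184488/367523 ≈ 0.50198)
(-288*(-311) + M)/C = (-288*(-311) - 25920)/(184488/367523) = (89568 - 25920)*(367523/184488) = 63648*(367523/184488) = 974670996/7687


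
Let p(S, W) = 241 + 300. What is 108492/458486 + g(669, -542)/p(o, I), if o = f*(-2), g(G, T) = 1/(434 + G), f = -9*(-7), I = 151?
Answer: 32370065101/136794570689 ≈ 0.23663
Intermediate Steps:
f = 63
o = -126 (o = 63*(-2) = -126)
p(S, W) = 541
108492/458486 + g(669, -542)/p(o, I) = 108492/458486 + 1/((434 + 669)*541) = 108492*(1/458486) + (1/541)/1103 = 54246/229243 + (1/1103)*(1/541) = 54246/229243 + 1/596723 = 32370065101/136794570689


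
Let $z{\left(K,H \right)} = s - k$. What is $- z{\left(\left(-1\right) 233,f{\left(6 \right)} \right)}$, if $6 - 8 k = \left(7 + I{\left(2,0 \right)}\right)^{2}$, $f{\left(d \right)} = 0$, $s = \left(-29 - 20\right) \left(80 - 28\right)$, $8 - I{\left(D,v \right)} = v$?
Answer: $\frac{20165}{8} \approx 2520.6$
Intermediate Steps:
$I{\left(D,v \right)} = 8 - v$
$s = -2548$ ($s = \left(-49\right) 52 = -2548$)
$k = - \frac{219}{8}$ ($k = \frac{3}{4} - \frac{\left(7 + \left(8 - 0\right)\right)^{2}}{8} = \frac{3}{4} - \frac{\left(7 + \left(8 + 0\right)\right)^{2}}{8} = \frac{3}{4} - \frac{\left(7 + 8\right)^{2}}{8} = \frac{3}{4} - \frac{15^{2}}{8} = \frac{3}{4} - \frac{225}{8} = - \frac{219}{8} \approx -27.375$)
$z{\left(K,H \right)} = - \frac{20165}{8}$ ($z{\left(K,H \right)} = -2548 - - \frac{219}{8} = -2548 + \frac{219}{8} = - \frac{20165}{8}$)
$- z{\left(\left(-1\right) 233,f{\left(6 \right)} \right)} = \left(-1\right) \left(- \frac{20165}{8}\right) = \frac{20165}{8}$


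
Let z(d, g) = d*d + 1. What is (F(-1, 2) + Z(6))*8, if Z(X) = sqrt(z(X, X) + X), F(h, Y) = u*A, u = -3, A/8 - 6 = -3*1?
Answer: -576 + 8*sqrt(43) ≈ -523.54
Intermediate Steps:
A = 24 (A = 48 + 8*(-3*1) = 48 + 8*(-3) = 48 - 24 = 24)
F(h, Y) = -72 (F(h, Y) = -3*24 = -72)
z(d, g) = 1 + d**2 (z(d, g) = d**2 + 1 = 1 + d**2)
Z(X) = sqrt(1 + X + X**2) (Z(X) = sqrt((1 + X**2) + X) = sqrt(1 + X + X**2))
(F(-1, 2) + Z(6))*8 = (-72 + sqrt(1 + 6 + 6**2))*8 = (-72 + sqrt(1 + 6 + 36))*8 = (-72 + sqrt(43))*8 = -576 + 8*sqrt(43)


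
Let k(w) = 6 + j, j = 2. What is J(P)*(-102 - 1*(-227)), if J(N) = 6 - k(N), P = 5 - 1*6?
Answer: -250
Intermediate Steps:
P = -1 (P = 5 - 6 = -1)
k(w) = 8 (k(w) = 6 + 2 = 8)
J(N) = -2 (J(N) = 6 - 1*8 = 6 - 8 = -2)
J(P)*(-102 - 1*(-227)) = -2*(-102 - 1*(-227)) = -2*(-102 + 227) = -2*125 = -250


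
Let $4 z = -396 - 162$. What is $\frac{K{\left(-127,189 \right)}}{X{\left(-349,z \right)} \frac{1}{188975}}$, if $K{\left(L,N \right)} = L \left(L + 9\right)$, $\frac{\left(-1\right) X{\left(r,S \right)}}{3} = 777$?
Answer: $- \frac{2831979350}{2331} \approx -1.2149 \cdot 10^{6}$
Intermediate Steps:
$z = - \frac{279}{2}$ ($z = \frac{-396 - 162}{4} = \frac{1}{4} \left(-558\right) = - \frac{279}{2} \approx -139.5$)
$X{\left(r,S \right)} = -2331$ ($X{\left(r,S \right)} = \left(-3\right) 777 = -2331$)
$K{\left(L,N \right)} = L \left(9 + L\right)$
$\frac{K{\left(-127,189 \right)}}{X{\left(-349,z \right)} \frac{1}{188975}} = \frac{\left(-127\right) \left(9 - 127\right)}{\left(-2331\right) \frac{1}{188975}} = \frac{\left(-127\right) \left(-118\right)}{\left(-2331\right) \frac{1}{188975}} = \frac{14986}{- \frac{2331}{188975}} = 14986 \left(- \frac{188975}{2331}\right) = - \frac{2831979350}{2331}$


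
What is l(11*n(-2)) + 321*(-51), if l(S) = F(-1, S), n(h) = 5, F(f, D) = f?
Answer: -16372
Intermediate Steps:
l(S) = -1
l(11*n(-2)) + 321*(-51) = -1 + 321*(-51) = -1 - 16371 = -16372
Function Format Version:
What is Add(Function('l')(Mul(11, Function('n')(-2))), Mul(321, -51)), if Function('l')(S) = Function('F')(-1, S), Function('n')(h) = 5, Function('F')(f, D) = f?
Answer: -16372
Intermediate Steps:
Function('l')(S) = -1
Add(Function('l')(Mul(11, Function('n')(-2))), Mul(321, -51)) = Add(-1, Mul(321, -51)) = Add(-1, -16371) = -16372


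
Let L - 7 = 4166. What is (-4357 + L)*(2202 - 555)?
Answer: -303048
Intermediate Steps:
L = 4173 (L = 7 + 4166 = 4173)
(-4357 + L)*(2202 - 555) = (-4357 + 4173)*(2202 - 555) = -184*1647 = -303048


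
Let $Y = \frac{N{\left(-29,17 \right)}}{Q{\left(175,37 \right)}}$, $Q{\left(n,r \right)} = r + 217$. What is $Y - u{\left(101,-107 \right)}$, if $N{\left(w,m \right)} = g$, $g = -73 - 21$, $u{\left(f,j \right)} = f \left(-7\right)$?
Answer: $\frac{89742}{127} \approx 706.63$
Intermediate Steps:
$Q{\left(n,r \right)} = 217 + r$
$u{\left(f,j \right)} = - 7 f$
$g = -94$ ($g = -73 - 21 = -94$)
$N{\left(w,m \right)} = -94$
$Y = - \frac{47}{127}$ ($Y = - \frac{94}{217 + 37} = - \frac{94}{254} = \left(-94\right) \frac{1}{254} = - \frac{47}{127} \approx -0.37008$)
$Y - u{\left(101,-107 \right)} = - \frac{47}{127} - \left(-7\right) 101 = - \frac{47}{127} - -707 = - \frac{47}{127} + 707 = \frac{89742}{127}$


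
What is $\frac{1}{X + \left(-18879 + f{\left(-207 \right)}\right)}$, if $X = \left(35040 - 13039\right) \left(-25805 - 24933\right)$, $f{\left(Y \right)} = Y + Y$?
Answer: $- \frac{1}{1116306031} \approx -8.9581 \cdot 10^{-10}$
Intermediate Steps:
$f{\left(Y \right)} = 2 Y$
$X = -1116286738$ ($X = 22001 \left(-50738\right) = -1116286738$)
$\frac{1}{X + \left(-18879 + f{\left(-207 \right)}\right)} = \frac{1}{-1116286738 + \left(-18879 + 2 \left(-207\right)\right)} = \frac{1}{-1116286738 - 19293} = \frac{1}{-1116306031} = - \frac{1}{1116306031}$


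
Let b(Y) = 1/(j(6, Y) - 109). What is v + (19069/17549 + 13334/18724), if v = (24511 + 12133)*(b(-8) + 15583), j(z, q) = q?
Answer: 10976416571721472957/19222367346 ≈ 5.7102e+8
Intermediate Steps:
b(Y) = 1/(-109 + Y) (b(Y) = 1/(Y - 109) = 1/(-109 + Y))
v = 66809707240/117 (v = (24511 + 12133)*(1/(-109 - 8) + 15583) = 36644*(1/(-117) + 15583) = 36644*(-1/117 + 15583) = 36644*(1823210/117) = 66809707240/117 ≈ 5.7102e+8)
v + (19069/17549 + 13334/18724) = 66809707240/117 + (19069/17549 + 13334/18724) = 66809707240/117 + (19069*(1/17549) + 13334*(1/18724)) = 66809707240/117 + (19069/17549 + 6667/9362) = 66809707240/117 + 295523161/164293738 = 10976416571721472957/19222367346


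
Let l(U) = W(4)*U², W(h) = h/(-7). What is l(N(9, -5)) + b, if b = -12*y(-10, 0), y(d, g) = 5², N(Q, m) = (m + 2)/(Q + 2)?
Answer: -254136/847 ≈ -300.04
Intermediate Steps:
N(Q, m) = (2 + m)/(2 + Q)
W(h) = -h/7 (W(h) = h*(-⅐) = -h/7)
y(d, g) = 25
l(U) = -4*U²/7 (l(U) = (-⅐*4)*U² = -4*U²/7)
b = -300 (b = -12*25 = -300)
l(N(9, -5)) + b = -4*(2 - 5)²/(2 + 9)²/7 - 300 = -4*(-3/11)²/7 - 300 = -4/7*9/121 - 300 = -36/847 - 300 = -254136/847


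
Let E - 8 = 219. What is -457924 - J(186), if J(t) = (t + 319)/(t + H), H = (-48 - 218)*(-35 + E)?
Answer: -23301920159/50886 ≈ -4.5792e+5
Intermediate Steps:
E = 227 (E = 8 + 219 = 227)
H = -51072 (H = (-48 - 218)*(-35 + 227) = -266*192 = -51072)
J(t) = (319 + t)/(-51072 + t) (J(t) = (t + 319)/(t - 51072) = (319 + t)/(-51072 + t))
-457924 - J(186) = -457924 - (319 + 186)/(-51072 + 186) = -457924 - 505/(-50886) = -457924 - (-1)*505/50886 = -457924 - 1*(-505/50886) = -457924 + 505/50886 = -23301920159/50886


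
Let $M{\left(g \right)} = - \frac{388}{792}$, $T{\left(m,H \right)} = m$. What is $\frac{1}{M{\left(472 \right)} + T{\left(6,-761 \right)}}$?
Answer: $\frac{198}{1091} \approx 0.18148$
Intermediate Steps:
$M{\left(g \right)} = - \frac{97}{198}$ ($M{\left(g \right)} = \left(-388\right) \frac{1}{792} = - \frac{97}{198}$)
$\frac{1}{M{\left(472 \right)} + T{\left(6,-761 \right)}} = \frac{1}{- \frac{97}{198} + 6} = \frac{1}{\frac{1091}{198}} = \frac{198}{1091}$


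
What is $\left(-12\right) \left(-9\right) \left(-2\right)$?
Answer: $-216$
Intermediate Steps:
$\left(-12\right) \left(-9\right) \left(-2\right) = 108 \left(-2\right) = -216$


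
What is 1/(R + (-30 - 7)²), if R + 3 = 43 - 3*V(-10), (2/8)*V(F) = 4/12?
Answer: 1/1405 ≈ 0.00071174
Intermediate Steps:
V(F) = 4/3 (V(F) = 4*(4/12) = 4*(4*(1/12)) = 4*(⅓) = 4/3)
R = 36 (R = -3 + (43 - 3*4/3) = -3 + (43 - 4) = -3 + 39 = 36)
1/(R + (-30 - 7)²) = 1/(36 + (-30 - 7)²) = 1/(36 + (-37)²) = 1/(36 + 1369) = 1/1405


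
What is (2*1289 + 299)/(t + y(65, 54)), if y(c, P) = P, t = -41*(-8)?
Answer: 2877/382 ≈ 7.5314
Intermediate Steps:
t = 328
(2*1289 + 299)/(t + y(65, 54)) = (2*1289 + 299)/(328 + 54) = (2578 + 299)/382 = 2877*(1/382) = 2877/382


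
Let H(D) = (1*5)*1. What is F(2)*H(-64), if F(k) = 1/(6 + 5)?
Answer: 5/11 ≈ 0.45455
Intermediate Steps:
F(k) = 1/11
H(D) = 5 (H(D) = 5*1 = 5)
F(2)*H(-64) = (1/11)*5 = 5/11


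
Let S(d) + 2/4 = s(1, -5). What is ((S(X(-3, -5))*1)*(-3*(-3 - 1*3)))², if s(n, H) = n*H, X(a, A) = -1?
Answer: 9801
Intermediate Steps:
s(n, H) = H*n
S(d) = -11/2 (S(d) = -½ - 5*1 = -½ - 5 = -11/2)
((S(X(-3, -5))*1)*(-3*(-3 - 1*3)))² = ((-11/2*1)*(-3*(-3 - 1*3)))² = (-(-33)*(-3 - 3)/2)² = (-(-33)*(-6)/2)² = (-11/2*18)² = (-99)² = 9801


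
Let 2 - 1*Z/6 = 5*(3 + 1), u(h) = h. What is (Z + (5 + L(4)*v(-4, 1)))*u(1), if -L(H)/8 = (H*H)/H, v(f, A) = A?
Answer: -135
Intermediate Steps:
L(H) = -8*H (L(H) = -8*H*H/H = -8*H²/H = -8*H)
Z = -108 (Z = 12 - 30*(3 + 1) = 12 - 30*4 = 12 - 6*20 = 12 - 120 = -108)
(Z + (5 + L(4)*v(-4, 1)))*u(1) = (-108 + (5 - 8*4*1))*1 = (-108 + (5 - 32*1))*1 = (-108 + (5 - 32))*1 = (-108 - 27)*1 = -135*1 = -135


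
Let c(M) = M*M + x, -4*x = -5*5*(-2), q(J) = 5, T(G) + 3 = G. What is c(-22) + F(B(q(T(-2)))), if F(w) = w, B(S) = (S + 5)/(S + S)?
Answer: 945/2 ≈ 472.50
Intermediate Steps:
T(G) = -3 + G
x = -25/2 (x = -(-5*5)*(-2)/4 = -(-25)*(-2)/4 = -¼*50 = -25/2 ≈ -12.500)
B(S) = (5 + S)/(2*S) (B(S) = (5 + S)/((2*S)) = (5 + S)*(1/(2*S)) = (5 + S)/(2*S))
c(M) = -25/2 + M² (c(M) = M*M - 25/2 = M² - 25/2 = -25/2 + M²)
c(-22) + F(B(q(T(-2)))) = (-25/2 + (-22)²) + (½)*(5 + 5)/5 = (-25/2 + 484) + (½)*(⅕)*10 = 943/2 + 1 = 945/2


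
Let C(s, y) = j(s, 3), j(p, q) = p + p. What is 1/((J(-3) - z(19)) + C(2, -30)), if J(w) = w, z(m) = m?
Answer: -1/18 ≈ -0.055556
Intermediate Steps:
j(p, q) = 2*p
C(s, y) = 2*s
1/((J(-3) - z(19)) + C(2, -30)) = 1/((-3 - 1*19) + 2*2) = 1/((-3 - 19) + 4) = 1/(-22 + 4) = 1/(-18) = -1/18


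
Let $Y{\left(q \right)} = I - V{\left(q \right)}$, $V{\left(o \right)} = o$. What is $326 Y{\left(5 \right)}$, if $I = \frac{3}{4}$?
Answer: $- \frac{2771}{2} \approx -1385.5$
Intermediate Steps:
$I = \frac{3}{4}$ ($I = 3 \cdot \frac{1}{4} = \frac{3}{4} \approx 0.75$)
$Y{\left(q \right)} = \frac{3}{4} - q$
$326 Y{\left(5 \right)} = 326 \left(\frac{3}{4} - 5\right) = 326 \left(- \frac{17}{4}\right) = - \frac{2771}{2}$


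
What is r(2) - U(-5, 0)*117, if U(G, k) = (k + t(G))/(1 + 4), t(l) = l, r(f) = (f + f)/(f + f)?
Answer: 118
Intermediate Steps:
r(f) = 1 (r(f) = (2*f)/((2*f)) = (2*f)*(1/(2*f)) = 1)
U(G, k) = G/5 + k/5 (U(G, k) = (k + G)/(1 + 4) = (G + k)/5 = (G + k)*(1/5) = G/5 + k/5)
r(2) - U(-5, 0)*117 = 1 - ((1/5)*(-5) + (1/5)*0)*117 = 1 - (-1 + 0)*117 = 1 - 1*(-1)*117 = 1 + 1*117 = 1 + 117 = 118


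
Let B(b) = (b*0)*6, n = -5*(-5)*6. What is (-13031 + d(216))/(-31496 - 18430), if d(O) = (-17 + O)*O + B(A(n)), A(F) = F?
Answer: -29953/49926 ≈ -0.59995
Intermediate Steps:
n = 150 (n = 25*6 = 150)
B(b) = 0 (B(b) = 0*6 = 0)
d(O) = O*(-17 + O) (d(O) = (-17 + O)*O + 0 = O*(-17 + O) + 0 = O*(-17 + O))
(-13031 + d(216))/(-31496 - 18430) = (-13031 + 216*(-17 + 216))/(-31496 - 18430) = (-13031 + 216*199)/(-49926) = (-13031 + 42984)*(-1/49926) = 29953*(-1/49926) = -29953/49926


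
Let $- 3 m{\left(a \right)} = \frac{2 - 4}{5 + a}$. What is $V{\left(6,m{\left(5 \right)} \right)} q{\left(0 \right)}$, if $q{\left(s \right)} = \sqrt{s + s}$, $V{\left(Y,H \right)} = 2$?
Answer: $0$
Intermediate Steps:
$m{\left(a \right)} = \frac{2}{3 \left(5 + a\right)}$ ($m{\left(a \right)} = - \frac{\left(2 - 4\right) \frac{1}{5 + a}}{3} = - \frac{\left(-2\right) \frac{1}{5 + a}}{3} = \frac{2}{3 \left(5 + a\right)}$)
$q{\left(s \right)} = \sqrt{2} \sqrt{s}$ ($q{\left(s \right)} = \sqrt{2 s} = \sqrt{2} \sqrt{s}$)
$V{\left(6,m{\left(5 \right)} \right)} q{\left(0 \right)} = 2 \sqrt{2} \sqrt{0} = 2 \sqrt{2} \cdot 0 = 2 \cdot 0 = 0$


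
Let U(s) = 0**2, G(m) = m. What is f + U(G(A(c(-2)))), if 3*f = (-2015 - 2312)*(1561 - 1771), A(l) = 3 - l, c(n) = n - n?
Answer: 302890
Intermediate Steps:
c(n) = 0
U(s) = 0
f = 302890 (f = ((-2015 - 2312)*(1561 - 1771))/3 = (-4327*(-210))/3 = (1/3)*908670 = 302890)
f + U(G(A(c(-2)))) = 302890 + 0 = 302890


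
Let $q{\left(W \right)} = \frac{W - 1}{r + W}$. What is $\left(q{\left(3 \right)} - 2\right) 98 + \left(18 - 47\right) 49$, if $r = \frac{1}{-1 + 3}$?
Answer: $-1561$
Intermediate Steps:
$r = \frac{1}{2} \approx 0.5$
$q{\left(W \right)} = \frac{-1 + W}{\frac{1}{2} + W}$ ($q{\left(W \right)} = \frac{W - 1}{\frac{1}{2} + W} = \frac{-1 + W}{\frac{1}{2} + W}$)
$\left(q{\left(3 \right)} - 2\right) 98 + \left(18 - 47\right) 49 = \left(\frac{2 \left(-1 + 3\right)}{1 + 2 \cdot 3} - 2\right) 98 + \left(18 - 47\right) 49 = \left(2 \frac{1}{1 + 6} \cdot 2 - 2\right) 98 - 1421 = \left(2 \cdot \frac{1}{7} \cdot 2 - 2\right) 98 - 1421 = \left(\frac{4}{7} - 2\right) 98 - 1421 = \left(- \frac{10}{7}\right) 98 - 1421 = -140 - 1421 = -1561$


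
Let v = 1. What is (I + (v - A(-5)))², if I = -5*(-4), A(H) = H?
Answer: 676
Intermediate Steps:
I = 20
(I + (v - A(-5)))² = (20 + (1 - 1*(-5)))² = (20 + (1 + 5))² = (20 + 6)² = 26² = 676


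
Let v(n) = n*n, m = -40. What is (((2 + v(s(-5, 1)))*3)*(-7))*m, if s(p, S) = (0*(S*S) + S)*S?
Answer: 2520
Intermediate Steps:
s(p, S) = S² (s(p, S) = (0*S² + S)*S = (0 + S)*S = S*S = S²)
v(n) = n²
(((2 + v(s(-5, 1)))*3)*(-7))*m = (((2 + (1²)²)*3)*(-7))*(-40) = (((2 + 1²)*3)*(-7))*(-40) = (((2 + 1)*3)*(-7))*(-40) = ((3*3)*(-7))*(-40) = (9*(-7))*(-40) = -63*(-40) = 2520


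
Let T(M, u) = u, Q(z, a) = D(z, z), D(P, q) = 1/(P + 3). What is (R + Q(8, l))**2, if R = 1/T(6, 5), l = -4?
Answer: 256/3025 ≈ 0.084628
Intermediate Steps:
D(P, q) = 1/(3 + P)
Q(z, a) = 1/(3 + z)
R = 1/5 ≈ 0.20000
(R + Q(8, l))**2 = (1/5 + 1/(3 + 8))**2 = (1/5 + 1/11)**2 = (16/55)**2 = 256/3025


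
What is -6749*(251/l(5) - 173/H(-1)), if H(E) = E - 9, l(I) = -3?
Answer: 13437259/30 ≈ 4.4791e+5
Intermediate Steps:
H(E) = -9 + E
-6749*(251/l(5) - 173/H(-1)) = -6749*(251/(-3) - 173/(-9 - 1)) = -6749*(251*(-1/3) - 173/(-10)) = -6749*(-251/3 - 173*(-1/10)) = -6749*(-251/3 + 173/10) = -6749*(-1991/30) = 13437259/30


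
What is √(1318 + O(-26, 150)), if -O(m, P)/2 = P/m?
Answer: 2*√56173/13 ≈ 36.463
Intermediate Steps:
O(m, P) = -2*P/m
√(1318 + O(-26, 150)) = √(1318 - 2*150/(-26)) = √(1318 - 2*150*(-1/26)) = √(1318 + 150/13) = √(17284/13) = 2*√56173/13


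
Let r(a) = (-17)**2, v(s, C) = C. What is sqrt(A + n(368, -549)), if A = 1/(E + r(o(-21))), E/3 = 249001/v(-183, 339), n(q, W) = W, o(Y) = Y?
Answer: I*sqrt(43552812873882)/281658 ≈ 23.431*I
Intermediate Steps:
r(a) = 289
E = 249001/113 (E = 3*(249001/339) = 249001/113 ≈ 2203.5)
A = 113/281658 (A = 1/(249001/113 + 289) = 1/(281658/113) = 113/281658 ≈ 0.00040120)
sqrt(A + n(368, -549)) = sqrt(113/281658 - 549) = sqrt(-154630129/281658) = I*sqrt(43552812873882)/281658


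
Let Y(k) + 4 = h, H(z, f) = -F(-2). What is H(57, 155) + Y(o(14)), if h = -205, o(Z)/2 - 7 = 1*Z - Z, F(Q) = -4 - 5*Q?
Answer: -215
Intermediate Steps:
o(Z) = 14 (o(Z) = 14 + 2*(1*Z - Z) = 14 + 2*(Z - Z) = 14 + 2*0 = 14 + 0 = 14)
H(z, f) = -6 (H(z, f) = -(-4 - 5*(-2)) = -(-4 + 10) = -1*6 = -6)
Y(k) = -209 (Y(k) = -4 - 205 = -209)
H(57, 155) + Y(o(14)) = -6 - 209 = -215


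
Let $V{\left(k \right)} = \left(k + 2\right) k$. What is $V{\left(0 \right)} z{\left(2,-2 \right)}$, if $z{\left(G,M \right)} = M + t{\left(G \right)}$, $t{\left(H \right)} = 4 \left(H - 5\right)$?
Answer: $0$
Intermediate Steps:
$t{\left(H \right)} = -20 + 4 H$ ($t{\left(H \right)} = 4 \left(-5 + H\right) = -20 + 4 H$)
$z{\left(G,M \right)} = -20 + M + 4 G$ ($z{\left(G,M \right)} = M + \left(-20 + 4 G\right) = -20 + M + 4 G$)
$V{\left(k \right)} = k \left(2 + k\right)$ ($V{\left(k \right)} = \left(2 + k\right) k = k \left(2 + k\right)$)
$V{\left(0 \right)} z{\left(2,-2 \right)} = 0 \left(2 + 0\right) \left(-20 - 2 + 4 \cdot 2\right) = 0 \cdot 2 \left(-20 - 2 + 8\right) = 0 \left(-14\right) = 0$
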